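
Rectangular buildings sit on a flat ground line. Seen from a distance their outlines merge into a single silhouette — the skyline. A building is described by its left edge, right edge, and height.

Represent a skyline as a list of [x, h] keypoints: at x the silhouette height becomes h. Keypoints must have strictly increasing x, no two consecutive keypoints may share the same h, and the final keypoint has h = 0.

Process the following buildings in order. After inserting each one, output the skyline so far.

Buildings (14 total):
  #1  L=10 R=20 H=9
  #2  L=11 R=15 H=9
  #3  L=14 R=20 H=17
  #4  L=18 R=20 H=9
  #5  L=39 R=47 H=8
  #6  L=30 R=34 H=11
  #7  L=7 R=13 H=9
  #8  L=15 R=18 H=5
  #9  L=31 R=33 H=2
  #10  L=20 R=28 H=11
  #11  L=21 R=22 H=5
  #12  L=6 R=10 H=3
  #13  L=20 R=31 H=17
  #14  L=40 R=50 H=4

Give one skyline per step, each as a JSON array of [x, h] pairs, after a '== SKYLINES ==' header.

== SKYLINES ==
[[10,9],[20,0]]
[[10,9],[20,0]]
[[10,9],[14,17],[20,0]]
[[10,9],[14,17],[20,0]]
[[10,9],[14,17],[20,0],[39,8],[47,0]]
[[10,9],[14,17],[20,0],[30,11],[34,0],[39,8],[47,0]]
[[7,9],[14,17],[20,0],[30,11],[34,0],[39,8],[47,0]]
[[7,9],[14,17],[20,0],[30,11],[34,0],[39,8],[47,0]]
[[7,9],[14,17],[20,0],[30,11],[34,0],[39,8],[47,0]]
[[7,9],[14,17],[20,11],[28,0],[30,11],[34,0],[39,8],[47,0]]
[[7,9],[14,17],[20,11],[28,0],[30,11],[34,0],[39,8],[47,0]]
[[6,3],[7,9],[14,17],[20,11],[28,0],[30,11],[34,0],[39,8],[47,0]]
[[6,3],[7,9],[14,17],[31,11],[34,0],[39,8],[47,0]]
[[6,3],[7,9],[14,17],[31,11],[34,0],[39,8],[47,4],[50,0]]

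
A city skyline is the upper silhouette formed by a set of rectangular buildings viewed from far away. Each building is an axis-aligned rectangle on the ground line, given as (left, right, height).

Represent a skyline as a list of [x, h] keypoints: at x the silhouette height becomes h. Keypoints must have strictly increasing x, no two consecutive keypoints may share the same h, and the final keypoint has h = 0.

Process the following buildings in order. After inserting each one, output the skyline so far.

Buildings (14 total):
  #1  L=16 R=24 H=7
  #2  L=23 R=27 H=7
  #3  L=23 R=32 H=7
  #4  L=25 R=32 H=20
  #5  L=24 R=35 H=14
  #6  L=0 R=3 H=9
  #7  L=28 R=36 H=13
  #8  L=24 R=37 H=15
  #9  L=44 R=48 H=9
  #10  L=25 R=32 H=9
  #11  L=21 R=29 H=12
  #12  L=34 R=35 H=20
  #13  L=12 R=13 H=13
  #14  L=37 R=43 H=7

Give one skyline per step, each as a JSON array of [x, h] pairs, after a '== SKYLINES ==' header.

== SKYLINES ==
[[16,7],[24,0]]
[[16,7],[27,0]]
[[16,7],[32,0]]
[[16,7],[25,20],[32,0]]
[[16,7],[24,14],[25,20],[32,14],[35,0]]
[[0,9],[3,0],[16,7],[24,14],[25,20],[32,14],[35,0]]
[[0,9],[3,0],[16,7],[24,14],[25,20],[32,14],[35,13],[36,0]]
[[0,9],[3,0],[16,7],[24,15],[25,20],[32,15],[37,0]]
[[0,9],[3,0],[16,7],[24,15],[25,20],[32,15],[37,0],[44,9],[48,0]]
[[0,9],[3,0],[16,7],[24,15],[25,20],[32,15],[37,0],[44,9],[48,0]]
[[0,9],[3,0],[16,7],[21,12],[24,15],[25,20],[32,15],[37,0],[44,9],[48,0]]
[[0,9],[3,0],[16,7],[21,12],[24,15],[25,20],[32,15],[34,20],[35,15],[37,0],[44,9],[48,0]]
[[0,9],[3,0],[12,13],[13,0],[16,7],[21,12],[24,15],[25,20],[32,15],[34,20],[35,15],[37,0],[44,9],[48,0]]
[[0,9],[3,0],[12,13],[13,0],[16,7],[21,12],[24,15],[25,20],[32,15],[34,20],[35,15],[37,7],[43,0],[44,9],[48,0]]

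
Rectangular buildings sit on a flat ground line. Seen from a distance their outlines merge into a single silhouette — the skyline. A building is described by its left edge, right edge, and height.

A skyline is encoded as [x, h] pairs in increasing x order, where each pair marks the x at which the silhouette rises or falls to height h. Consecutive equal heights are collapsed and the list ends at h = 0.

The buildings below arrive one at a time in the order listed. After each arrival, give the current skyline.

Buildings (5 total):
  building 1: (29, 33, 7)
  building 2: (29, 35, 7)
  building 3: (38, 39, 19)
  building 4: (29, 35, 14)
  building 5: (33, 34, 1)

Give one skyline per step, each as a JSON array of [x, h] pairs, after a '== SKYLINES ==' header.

== SKYLINES ==
[[29,7],[33,0]]
[[29,7],[35,0]]
[[29,7],[35,0],[38,19],[39,0]]
[[29,14],[35,0],[38,19],[39,0]]
[[29,14],[35,0],[38,19],[39,0]]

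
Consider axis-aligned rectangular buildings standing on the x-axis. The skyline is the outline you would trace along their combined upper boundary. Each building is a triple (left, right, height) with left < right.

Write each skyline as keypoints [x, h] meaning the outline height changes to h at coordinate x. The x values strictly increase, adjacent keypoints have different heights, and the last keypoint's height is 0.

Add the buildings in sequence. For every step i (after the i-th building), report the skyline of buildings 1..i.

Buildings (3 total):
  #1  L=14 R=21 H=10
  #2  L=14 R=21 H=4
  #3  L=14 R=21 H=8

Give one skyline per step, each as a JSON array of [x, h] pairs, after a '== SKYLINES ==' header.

== SKYLINES ==
[[14,10],[21,0]]
[[14,10],[21,0]]
[[14,10],[21,0]]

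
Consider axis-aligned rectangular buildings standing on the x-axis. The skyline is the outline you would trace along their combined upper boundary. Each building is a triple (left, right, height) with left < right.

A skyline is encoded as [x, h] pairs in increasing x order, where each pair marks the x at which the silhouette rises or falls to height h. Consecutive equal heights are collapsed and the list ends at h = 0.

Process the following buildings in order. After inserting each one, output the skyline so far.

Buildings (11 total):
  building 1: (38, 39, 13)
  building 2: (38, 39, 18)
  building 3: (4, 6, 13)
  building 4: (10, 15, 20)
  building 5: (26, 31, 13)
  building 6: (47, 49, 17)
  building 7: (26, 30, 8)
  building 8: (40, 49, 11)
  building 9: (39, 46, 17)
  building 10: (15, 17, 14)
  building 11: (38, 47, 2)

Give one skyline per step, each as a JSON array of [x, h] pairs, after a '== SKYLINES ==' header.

== SKYLINES ==
[[38,13],[39,0]]
[[38,18],[39,0]]
[[4,13],[6,0],[38,18],[39,0]]
[[4,13],[6,0],[10,20],[15,0],[38,18],[39,0]]
[[4,13],[6,0],[10,20],[15,0],[26,13],[31,0],[38,18],[39,0]]
[[4,13],[6,0],[10,20],[15,0],[26,13],[31,0],[38,18],[39,0],[47,17],[49,0]]
[[4,13],[6,0],[10,20],[15,0],[26,13],[31,0],[38,18],[39,0],[47,17],[49,0]]
[[4,13],[6,0],[10,20],[15,0],[26,13],[31,0],[38,18],[39,0],[40,11],[47,17],[49,0]]
[[4,13],[6,0],[10,20],[15,0],[26,13],[31,0],[38,18],[39,17],[46,11],[47,17],[49,0]]
[[4,13],[6,0],[10,20],[15,14],[17,0],[26,13],[31,0],[38,18],[39,17],[46,11],[47,17],[49,0]]
[[4,13],[6,0],[10,20],[15,14],[17,0],[26,13],[31,0],[38,18],[39,17],[46,11],[47,17],[49,0]]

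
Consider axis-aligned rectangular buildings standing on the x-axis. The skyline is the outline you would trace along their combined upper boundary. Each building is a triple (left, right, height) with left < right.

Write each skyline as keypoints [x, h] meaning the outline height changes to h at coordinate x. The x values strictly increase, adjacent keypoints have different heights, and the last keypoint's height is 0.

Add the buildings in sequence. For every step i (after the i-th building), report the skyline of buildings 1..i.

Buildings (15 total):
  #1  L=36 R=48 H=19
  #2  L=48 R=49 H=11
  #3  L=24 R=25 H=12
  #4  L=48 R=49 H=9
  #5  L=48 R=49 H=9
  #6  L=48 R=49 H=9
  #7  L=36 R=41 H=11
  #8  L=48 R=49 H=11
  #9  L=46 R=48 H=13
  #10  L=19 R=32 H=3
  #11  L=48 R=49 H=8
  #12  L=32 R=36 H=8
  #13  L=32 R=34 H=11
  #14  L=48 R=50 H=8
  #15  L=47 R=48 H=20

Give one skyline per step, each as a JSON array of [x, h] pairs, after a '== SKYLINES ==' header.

== SKYLINES ==
[[36,19],[48,0]]
[[36,19],[48,11],[49,0]]
[[24,12],[25,0],[36,19],[48,11],[49,0]]
[[24,12],[25,0],[36,19],[48,11],[49,0]]
[[24,12],[25,0],[36,19],[48,11],[49,0]]
[[24,12],[25,0],[36,19],[48,11],[49,0]]
[[24,12],[25,0],[36,19],[48,11],[49,0]]
[[24,12],[25,0],[36,19],[48,11],[49,0]]
[[24,12],[25,0],[36,19],[48,11],[49,0]]
[[19,3],[24,12],[25,3],[32,0],[36,19],[48,11],[49,0]]
[[19,3],[24,12],[25,3],[32,0],[36,19],[48,11],[49,0]]
[[19,3],[24,12],[25,3],[32,8],[36,19],[48,11],[49,0]]
[[19,3],[24,12],[25,3],[32,11],[34,8],[36,19],[48,11],[49,0]]
[[19,3],[24,12],[25,3],[32,11],[34,8],[36,19],[48,11],[49,8],[50,0]]
[[19,3],[24,12],[25,3],[32,11],[34,8],[36,19],[47,20],[48,11],[49,8],[50,0]]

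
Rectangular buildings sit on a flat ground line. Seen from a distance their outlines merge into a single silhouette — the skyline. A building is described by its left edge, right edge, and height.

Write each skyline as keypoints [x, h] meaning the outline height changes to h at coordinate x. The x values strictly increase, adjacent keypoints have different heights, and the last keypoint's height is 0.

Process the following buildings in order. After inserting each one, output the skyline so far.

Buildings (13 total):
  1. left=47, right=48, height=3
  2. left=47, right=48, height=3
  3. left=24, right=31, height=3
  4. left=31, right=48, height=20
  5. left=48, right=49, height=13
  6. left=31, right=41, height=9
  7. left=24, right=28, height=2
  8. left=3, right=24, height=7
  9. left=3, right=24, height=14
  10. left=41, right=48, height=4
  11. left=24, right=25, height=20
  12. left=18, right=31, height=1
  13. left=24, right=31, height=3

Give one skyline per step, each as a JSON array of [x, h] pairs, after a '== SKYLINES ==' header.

== SKYLINES ==
[[47,3],[48,0]]
[[47,3],[48,0]]
[[24,3],[31,0],[47,3],[48,0]]
[[24,3],[31,20],[48,0]]
[[24,3],[31,20],[48,13],[49,0]]
[[24,3],[31,20],[48,13],[49,0]]
[[24,3],[31,20],[48,13],[49,0]]
[[3,7],[24,3],[31,20],[48,13],[49,0]]
[[3,14],[24,3],[31,20],[48,13],[49,0]]
[[3,14],[24,3],[31,20],[48,13],[49,0]]
[[3,14],[24,20],[25,3],[31,20],[48,13],[49,0]]
[[3,14],[24,20],[25,3],[31,20],[48,13],[49,0]]
[[3,14],[24,20],[25,3],[31,20],[48,13],[49,0]]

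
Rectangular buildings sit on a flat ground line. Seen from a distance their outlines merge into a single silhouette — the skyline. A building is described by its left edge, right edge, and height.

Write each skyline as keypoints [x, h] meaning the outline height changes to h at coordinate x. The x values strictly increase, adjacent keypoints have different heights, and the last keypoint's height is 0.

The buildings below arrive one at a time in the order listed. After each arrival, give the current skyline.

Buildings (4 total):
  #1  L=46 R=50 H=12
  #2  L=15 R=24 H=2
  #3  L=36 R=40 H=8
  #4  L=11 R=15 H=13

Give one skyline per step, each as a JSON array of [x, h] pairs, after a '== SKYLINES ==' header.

== SKYLINES ==
[[46,12],[50,0]]
[[15,2],[24,0],[46,12],[50,0]]
[[15,2],[24,0],[36,8],[40,0],[46,12],[50,0]]
[[11,13],[15,2],[24,0],[36,8],[40,0],[46,12],[50,0]]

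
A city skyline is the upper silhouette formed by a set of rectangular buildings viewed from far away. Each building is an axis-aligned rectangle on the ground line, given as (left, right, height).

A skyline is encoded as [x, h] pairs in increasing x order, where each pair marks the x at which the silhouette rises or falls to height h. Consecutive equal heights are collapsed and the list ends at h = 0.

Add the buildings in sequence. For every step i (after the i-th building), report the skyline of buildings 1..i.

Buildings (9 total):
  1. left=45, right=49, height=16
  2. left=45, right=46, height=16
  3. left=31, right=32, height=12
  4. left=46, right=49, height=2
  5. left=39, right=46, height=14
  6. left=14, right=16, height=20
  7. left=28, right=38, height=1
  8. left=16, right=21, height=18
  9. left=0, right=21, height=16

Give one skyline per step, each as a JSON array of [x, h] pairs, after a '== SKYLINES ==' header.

== SKYLINES ==
[[45,16],[49,0]]
[[45,16],[49,0]]
[[31,12],[32,0],[45,16],[49,0]]
[[31,12],[32,0],[45,16],[49,0]]
[[31,12],[32,0],[39,14],[45,16],[49,0]]
[[14,20],[16,0],[31,12],[32,0],[39,14],[45,16],[49,0]]
[[14,20],[16,0],[28,1],[31,12],[32,1],[38,0],[39,14],[45,16],[49,0]]
[[14,20],[16,18],[21,0],[28,1],[31,12],[32,1],[38,0],[39,14],[45,16],[49,0]]
[[0,16],[14,20],[16,18],[21,0],[28,1],[31,12],[32,1],[38,0],[39,14],[45,16],[49,0]]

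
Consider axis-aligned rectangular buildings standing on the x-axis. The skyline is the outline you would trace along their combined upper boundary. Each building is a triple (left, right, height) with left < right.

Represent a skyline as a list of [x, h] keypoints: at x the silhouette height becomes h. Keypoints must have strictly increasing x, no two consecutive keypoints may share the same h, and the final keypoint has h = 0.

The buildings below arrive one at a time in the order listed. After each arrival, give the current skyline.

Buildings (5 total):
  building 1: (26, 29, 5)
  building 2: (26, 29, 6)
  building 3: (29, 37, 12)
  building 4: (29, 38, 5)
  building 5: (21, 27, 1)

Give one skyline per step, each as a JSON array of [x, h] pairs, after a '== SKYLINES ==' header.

== SKYLINES ==
[[26,5],[29,0]]
[[26,6],[29,0]]
[[26,6],[29,12],[37,0]]
[[26,6],[29,12],[37,5],[38,0]]
[[21,1],[26,6],[29,12],[37,5],[38,0]]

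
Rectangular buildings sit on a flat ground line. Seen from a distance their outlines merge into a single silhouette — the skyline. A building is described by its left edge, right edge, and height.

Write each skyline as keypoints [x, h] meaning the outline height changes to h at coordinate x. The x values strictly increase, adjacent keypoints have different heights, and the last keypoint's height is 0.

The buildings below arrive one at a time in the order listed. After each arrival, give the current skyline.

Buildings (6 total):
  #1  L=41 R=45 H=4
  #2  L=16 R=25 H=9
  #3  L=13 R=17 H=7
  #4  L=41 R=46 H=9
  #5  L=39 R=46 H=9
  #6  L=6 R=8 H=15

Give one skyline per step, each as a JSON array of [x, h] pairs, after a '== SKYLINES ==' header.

== SKYLINES ==
[[41,4],[45,0]]
[[16,9],[25,0],[41,4],[45,0]]
[[13,7],[16,9],[25,0],[41,4],[45,0]]
[[13,7],[16,9],[25,0],[41,9],[46,0]]
[[13,7],[16,9],[25,0],[39,9],[46,0]]
[[6,15],[8,0],[13,7],[16,9],[25,0],[39,9],[46,0]]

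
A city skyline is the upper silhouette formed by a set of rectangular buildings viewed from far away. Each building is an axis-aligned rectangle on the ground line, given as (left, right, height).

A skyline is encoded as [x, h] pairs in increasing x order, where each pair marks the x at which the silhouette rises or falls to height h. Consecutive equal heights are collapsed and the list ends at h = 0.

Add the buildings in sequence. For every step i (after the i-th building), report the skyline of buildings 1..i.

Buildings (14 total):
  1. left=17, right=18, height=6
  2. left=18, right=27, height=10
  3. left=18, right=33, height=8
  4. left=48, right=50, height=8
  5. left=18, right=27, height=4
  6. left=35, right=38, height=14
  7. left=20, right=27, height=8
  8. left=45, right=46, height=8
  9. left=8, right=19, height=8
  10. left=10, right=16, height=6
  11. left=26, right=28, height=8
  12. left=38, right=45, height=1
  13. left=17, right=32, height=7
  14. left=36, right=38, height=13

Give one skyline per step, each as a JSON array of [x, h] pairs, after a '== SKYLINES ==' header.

== SKYLINES ==
[[17,6],[18,0]]
[[17,6],[18,10],[27,0]]
[[17,6],[18,10],[27,8],[33,0]]
[[17,6],[18,10],[27,8],[33,0],[48,8],[50,0]]
[[17,6],[18,10],[27,8],[33,0],[48,8],[50,0]]
[[17,6],[18,10],[27,8],[33,0],[35,14],[38,0],[48,8],[50,0]]
[[17,6],[18,10],[27,8],[33,0],[35,14],[38,0],[48,8],[50,0]]
[[17,6],[18,10],[27,8],[33,0],[35,14],[38,0],[45,8],[46,0],[48,8],[50,0]]
[[8,8],[18,10],[27,8],[33,0],[35,14],[38,0],[45,8],[46,0],[48,8],[50,0]]
[[8,8],[18,10],[27,8],[33,0],[35,14],[38,0],[45,8],[46,0],[48,8],[50,0]]
[[8,8],[18,10],[27,8],[33,0],[35,14],[38,0],[45,8],[46,0],[48,8],[50,0]]
[[8,8],[18,10],[27,8],[33,0],[35,14],[38,1],[45,8],[46,0],[48,8],[50,0]]
[[8,8],[18,10],[27,8],[33,0],[35,14],[38,1],[45,8],[46,0],[48,8],[50,0]]
[[8,8],[18,10],[27,8],[33,0],[35,14],[38,1],[45,8],[46,0],[48,8],[50,0]]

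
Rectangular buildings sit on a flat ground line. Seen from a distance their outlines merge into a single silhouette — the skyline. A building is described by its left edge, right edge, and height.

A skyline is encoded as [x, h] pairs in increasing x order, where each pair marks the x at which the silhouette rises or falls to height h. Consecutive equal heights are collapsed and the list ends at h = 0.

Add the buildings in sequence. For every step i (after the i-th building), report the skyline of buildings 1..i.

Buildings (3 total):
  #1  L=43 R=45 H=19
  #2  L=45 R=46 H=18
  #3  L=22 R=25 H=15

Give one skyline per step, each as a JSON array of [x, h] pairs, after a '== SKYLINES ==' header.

== SKYLINES ==
[[43,19],[45,0]]
[[43,19],[45,18],[46,0]]
[[22,15],[25,0],[43,19],[45,18],[46,0]]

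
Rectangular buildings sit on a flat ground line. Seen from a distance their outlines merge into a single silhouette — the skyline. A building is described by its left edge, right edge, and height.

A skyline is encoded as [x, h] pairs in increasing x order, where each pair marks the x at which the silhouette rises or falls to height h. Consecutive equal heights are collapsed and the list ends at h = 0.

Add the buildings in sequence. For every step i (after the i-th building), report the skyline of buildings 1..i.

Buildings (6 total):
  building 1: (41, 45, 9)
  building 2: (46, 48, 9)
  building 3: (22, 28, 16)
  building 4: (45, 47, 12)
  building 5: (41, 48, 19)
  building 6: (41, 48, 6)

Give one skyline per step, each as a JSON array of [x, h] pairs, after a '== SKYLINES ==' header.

== SKYLINES ==
[[41,9],[45,0]]
[[41,9],[45,0],[46,9],[48,0]]
[[22,16],[28,0],[41,9],[45,0],[46,9],[48,0]]
[[22,16],[28,0],[41,9],[45,12],[47,9],[48,0]]
[[22,16],[28,0],[41,19],[48,0]]
[[22,16],[28,0],[41,19],[48,0]]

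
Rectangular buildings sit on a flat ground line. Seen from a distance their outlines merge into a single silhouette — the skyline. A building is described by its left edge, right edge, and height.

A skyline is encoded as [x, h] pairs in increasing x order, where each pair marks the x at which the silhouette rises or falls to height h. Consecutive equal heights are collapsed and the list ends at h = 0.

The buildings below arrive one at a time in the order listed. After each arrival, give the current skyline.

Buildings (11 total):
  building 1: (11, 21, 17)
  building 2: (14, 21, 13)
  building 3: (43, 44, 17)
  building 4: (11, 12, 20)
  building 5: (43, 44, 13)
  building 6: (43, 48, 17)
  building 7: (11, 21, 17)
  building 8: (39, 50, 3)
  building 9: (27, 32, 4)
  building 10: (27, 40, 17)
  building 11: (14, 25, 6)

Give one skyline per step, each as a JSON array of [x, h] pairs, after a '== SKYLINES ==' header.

== SKYLINES ==
[[11,17],[21,0]]
[[11,17],[21,0]]
[[11,17],[21,0],[43,17],[44,0]]
[[11,20],[12,17],[21,0],[43,17],[44,0]]
[[11,20],[12,17],[21,0],[43,17],[44,0]]
[[11,20],[12,17],[21,0],[43,17],[48,0]]
[[11,20],[12,17],[21,0],[43,17],[48,0]]
[[11,20],[12,17],[21,0],[39,3],[43,17],[48,3],[50,0]]
[[11,20],[12,17],[21,0],[27,4],[32,0],[39,3],[43,17],[48,3],[50,0]]
[[11,20],[12,17],[21,0],[27,17],[40,3],[43,17],[48,3],[50,0]]
[[11,20],[12,17],[21,6],[25,0],[27,17],[40,3],[43,17],[48,3],[50,0]]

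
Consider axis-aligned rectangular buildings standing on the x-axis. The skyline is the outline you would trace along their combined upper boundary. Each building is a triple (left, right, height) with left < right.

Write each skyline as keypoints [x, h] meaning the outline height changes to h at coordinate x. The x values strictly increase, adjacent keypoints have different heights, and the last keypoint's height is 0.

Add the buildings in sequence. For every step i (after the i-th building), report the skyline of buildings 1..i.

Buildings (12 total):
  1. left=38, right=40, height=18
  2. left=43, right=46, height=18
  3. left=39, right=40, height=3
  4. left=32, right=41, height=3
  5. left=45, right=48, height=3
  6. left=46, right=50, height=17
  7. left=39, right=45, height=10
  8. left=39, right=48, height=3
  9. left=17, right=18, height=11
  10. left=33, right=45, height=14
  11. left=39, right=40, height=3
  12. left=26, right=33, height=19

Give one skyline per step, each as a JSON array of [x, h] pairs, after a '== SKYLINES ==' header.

== SKYLINES ==
[[38,18],[40,0]]
[[38,18],[40,0],[43,18],[46,0]]
[[38,18],[40,0],[43,18],[46,0]]
[[32,3],[38,18],[40,3],[41,0],[43,18],[46,0]]
[[32,3],[38,18],[40,3],[41,0],[43,18],[46,3],[48,0]]
[[32,3],[38,18],[40,3],[41,0],[43,18],[46,17],[50,0]]
[[32,3],[38,18],[40,10],[43,18],[46,17],[50,0]]
[[32,3],[38,18],[40,10],[43,18],[46,17],[50,0]]
[[17,11],[18,0],[32,3],[38,18],[40,10],[43,18],[46,17],[50,0]]
[[17,11],[18,0],[32,3],[33,14],[38,18],[40,14],[43,18],[46,17],[50,0]]
[[17,11],[18,0],[32,3],[33,14],[38,18],[40,14],[43,18],[46,17],[50,0]]
[[17,11],[18,0],[26,19],[33,14],[38,18],[40,14],[43,18],[46,17],[50,0]]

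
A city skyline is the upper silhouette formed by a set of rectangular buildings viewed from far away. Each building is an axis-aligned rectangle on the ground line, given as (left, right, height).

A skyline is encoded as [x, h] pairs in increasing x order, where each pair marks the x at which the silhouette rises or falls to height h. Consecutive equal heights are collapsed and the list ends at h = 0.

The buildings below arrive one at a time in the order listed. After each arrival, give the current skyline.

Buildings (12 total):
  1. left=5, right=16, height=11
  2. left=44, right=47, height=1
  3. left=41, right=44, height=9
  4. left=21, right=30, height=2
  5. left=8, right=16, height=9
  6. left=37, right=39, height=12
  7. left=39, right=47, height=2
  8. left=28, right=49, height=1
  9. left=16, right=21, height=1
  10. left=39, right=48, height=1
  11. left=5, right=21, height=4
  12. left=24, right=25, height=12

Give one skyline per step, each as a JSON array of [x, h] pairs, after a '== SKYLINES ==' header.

== SKYLINES ==
[[5,11],[16,0]]
[[5,11],[16,0],[44,1],[47,0]]
[[5,11],[16,0],[41,9],[44,1],[47,0]]
[[5,11],[16,0],[21,2],[30,0],[41,9],[44,1],[47,0]]
[[5,11],[16,0],[21,2],[30,0],[41,9],[44,1],[47,0]]
[[5,11],[16,0],[21,2],[30,0],[37,12],[39,0],[41,9],[44,1],[47,0]]
[[5,11],[16,0],[21,2],[30,0],[37,12],[39,2],[41,9],[44,2],[47,0]]
[[5,11],[16,0],[21,2],[30,1],[37,12],[39,2],[41,9],[44,2],[47,1],[49,0]]
[[5,11],[16,1],[21,2],[30,1],[37,12],[39,2],[41,9],[44,2],[47,1],[49,0]]
[[5,11],[16,1],[21,2],[30,1],[37,12],[39,2],[41,9],[44,2],[47,1],[49,0]]
[[5,11],[16,4],[21,2],[30,1],[37,12],[39,2],[41,9],[44,2],[47,1],[49,0]]
[[5,11],[16,4],[21,2],[24,12],[25,2],[30,1],[37,12],[39,2],[41,9],[44,2],[47,1],[49,0]]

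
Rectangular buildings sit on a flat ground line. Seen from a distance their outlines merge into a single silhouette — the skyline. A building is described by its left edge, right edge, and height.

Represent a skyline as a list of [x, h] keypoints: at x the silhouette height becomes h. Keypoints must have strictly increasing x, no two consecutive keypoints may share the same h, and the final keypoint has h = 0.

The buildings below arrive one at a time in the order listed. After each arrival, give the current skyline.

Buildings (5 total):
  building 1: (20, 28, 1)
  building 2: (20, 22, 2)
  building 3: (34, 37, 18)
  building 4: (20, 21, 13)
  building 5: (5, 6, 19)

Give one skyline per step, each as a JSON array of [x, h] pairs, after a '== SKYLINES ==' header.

== SKYLINES ==
[[20,1],[28,0]]
[[20,2],[22,1],[28,0]]
[[20,2],[22,1],[28,0],[34,18],[37,0]]
[[20,13],[21,2],[22,1],[28,0],[34,18],[37,0]]
[[5,19],[6,0],[20,13],[21,2],[22,1],[28,0],[34,18],[37,0]]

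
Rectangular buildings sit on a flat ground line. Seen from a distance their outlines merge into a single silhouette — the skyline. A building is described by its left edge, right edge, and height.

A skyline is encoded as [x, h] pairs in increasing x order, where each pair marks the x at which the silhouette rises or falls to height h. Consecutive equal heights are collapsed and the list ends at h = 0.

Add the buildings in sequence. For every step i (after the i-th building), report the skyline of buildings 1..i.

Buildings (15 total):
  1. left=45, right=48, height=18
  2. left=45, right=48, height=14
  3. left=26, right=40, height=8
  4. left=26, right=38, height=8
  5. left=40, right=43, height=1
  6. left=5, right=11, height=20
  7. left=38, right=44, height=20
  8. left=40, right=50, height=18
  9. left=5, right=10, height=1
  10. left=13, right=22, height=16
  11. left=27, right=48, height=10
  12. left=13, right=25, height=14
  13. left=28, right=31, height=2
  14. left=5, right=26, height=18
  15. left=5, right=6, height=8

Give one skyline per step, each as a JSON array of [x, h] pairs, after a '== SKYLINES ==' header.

== SKYLINES ==
[[45,18],[48,0]]
[[45,18],[48,0]]
[[26,8],[40,0],[45,18],[48,0]]
[[26,8],[40,0],[45,18],[48,0]]
[[26,8],[40,1],[43,0],[45,18],[48,0]]
[[5,20],[11,0],[26,8],[40,1],[43,0],[45,18],[48,0]]
[[5,20],[11,0],[26,8],[38,20],[44,0],[45,18],[48,0]]
[[5,20],[11,0],[26,8],[38,20],[44,18],[50,0]]
[[5,20],[11,0],[26,8],[38,20],[44,18],[50,0]]
[[5,20],[11,0],[13,16],[22,0],[26,8],[38,20],[44,18],[50,0]]
[[5,20],[11,0],[13,16],[22,0],[26,8],[27,10],[38,20],[44,18],[50,0]]
[[5,20],[11,0],[13,16],[22,14],[25,0],[26,8],[27,10],[38,20],[44,18],[50,0]]
[[5,20],[11,0],[13,16],[22,14],[25,0],[26,8],[27,10],[38,20],[44,18],[50,0]]
[[5,20],[11,18],[26,8],[27,10],[38,20],[44,18],[50,0]]
[[5,20],[11,18],[26,8],[27,10],[38,20],[44,18],[50,0]]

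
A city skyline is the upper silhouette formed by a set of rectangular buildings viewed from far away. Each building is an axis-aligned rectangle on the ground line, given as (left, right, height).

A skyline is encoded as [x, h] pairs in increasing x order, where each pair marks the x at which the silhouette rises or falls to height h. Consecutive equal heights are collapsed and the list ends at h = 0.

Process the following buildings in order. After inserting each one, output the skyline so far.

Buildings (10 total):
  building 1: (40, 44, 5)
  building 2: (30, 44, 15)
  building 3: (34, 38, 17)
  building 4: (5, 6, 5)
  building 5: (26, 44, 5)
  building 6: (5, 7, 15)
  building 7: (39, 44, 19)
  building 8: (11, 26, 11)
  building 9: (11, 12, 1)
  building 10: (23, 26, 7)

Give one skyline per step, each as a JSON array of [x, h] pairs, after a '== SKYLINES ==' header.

== SKYLINES ==
[[40,5],[44,0]]
[[30,15],[44,0]]
[[30,15],[34,17],[38,15],[44,0]]
[[5,5],[6,0],[30,15],[34,17],[38,15],[44,0]]
[[5,5],[6,0],[26,5],[30,15],[34,17],[38,15],[44,0]]
[[5,15],[7,0],[26,5],[30,15],[34,17],[38,15],[44,0]]
[[5,15],[7,0],[26,5],[30,15],[34,17],[38,15],[39,19],[44,0]]
[[5,15],[7,0],[11,11],[26,5],[30,15],[34,17],[38,15],[39,19],[44,0]]
[[5,15],[7,0],[11,11],[26,5],[30,15],[34,17],[38,15],[39,19],[44,0]]
[[5,15],[7,0],[11,11],[26,5],[30,15],[34,17],[38,15],[39,19],[44,0]]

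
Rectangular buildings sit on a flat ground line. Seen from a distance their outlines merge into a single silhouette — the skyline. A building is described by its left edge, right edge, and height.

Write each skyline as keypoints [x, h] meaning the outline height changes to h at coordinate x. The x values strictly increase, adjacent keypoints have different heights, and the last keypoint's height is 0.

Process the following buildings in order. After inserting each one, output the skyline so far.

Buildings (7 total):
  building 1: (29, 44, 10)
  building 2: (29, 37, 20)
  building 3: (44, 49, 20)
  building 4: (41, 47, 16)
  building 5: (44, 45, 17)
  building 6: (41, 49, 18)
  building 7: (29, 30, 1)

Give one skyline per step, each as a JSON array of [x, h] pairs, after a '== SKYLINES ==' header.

== SKYLINES ==
[[29,10],[44,0]]
[[29,20],[37,10],[44,0]]
[[29,20],[37,10],[44,20],[49,0]]
[[29,20],[37,10],[41,16],[44,20],[49,0]]
[[29,20],[37,10],[41,16],[44,20],[49,0]]
[[29,20],[37,10],[41,18],[44,20],[49,0]]
[[29,20],[37,10],[41,18],[44,20],[49,0]]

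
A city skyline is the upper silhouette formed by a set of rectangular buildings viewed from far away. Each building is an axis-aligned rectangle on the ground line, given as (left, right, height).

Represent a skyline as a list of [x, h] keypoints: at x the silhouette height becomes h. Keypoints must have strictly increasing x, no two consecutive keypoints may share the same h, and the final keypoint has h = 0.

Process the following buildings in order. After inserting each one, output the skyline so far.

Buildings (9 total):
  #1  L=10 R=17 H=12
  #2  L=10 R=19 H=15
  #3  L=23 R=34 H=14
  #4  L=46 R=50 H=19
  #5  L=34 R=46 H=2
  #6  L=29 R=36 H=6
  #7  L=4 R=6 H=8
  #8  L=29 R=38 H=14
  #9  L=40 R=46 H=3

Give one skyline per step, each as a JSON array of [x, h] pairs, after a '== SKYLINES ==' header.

== SKYLINES ==
[[10,12],[17,0]]
[[10,15],[19,0]]
[[10,15],[19,0],[23,14],[34,0]]
[[10,15],[19,0],[23,14],[34,0],[46,19],[50,0]]
[[10,15],[19,0],[23,14],[34,2],[46,19],[50,0]]
[[10,15],[19,0],[23,14],[34,6],[36,2],[46,19],[50,0]]
[[4,8],[6,0],[10,15],[19,0],[23,14],[34,6],[36,2],[46,19],[50,0]]
[[4,8],[6,0],[10,15],[19,0],[23,14],[38,2],[46,19],[50,0]]
[[4,8],[6,0],[10,15],[19,0],[23,14],[38,2],[40,3],[46,19],[50,0]]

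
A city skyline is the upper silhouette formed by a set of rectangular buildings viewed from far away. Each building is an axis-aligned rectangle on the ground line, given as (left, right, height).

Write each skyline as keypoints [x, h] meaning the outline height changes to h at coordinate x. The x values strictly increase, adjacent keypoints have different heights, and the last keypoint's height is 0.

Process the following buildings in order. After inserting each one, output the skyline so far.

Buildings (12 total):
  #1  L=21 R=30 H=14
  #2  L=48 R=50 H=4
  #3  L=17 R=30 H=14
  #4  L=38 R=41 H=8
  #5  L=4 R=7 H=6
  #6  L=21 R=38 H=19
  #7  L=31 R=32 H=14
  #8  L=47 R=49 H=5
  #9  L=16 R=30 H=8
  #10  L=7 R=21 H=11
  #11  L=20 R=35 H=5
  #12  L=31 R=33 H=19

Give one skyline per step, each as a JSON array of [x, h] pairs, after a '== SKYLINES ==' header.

== SKYLINES ==
[[21,14],[30,0]]
[[21,14],[30,0],[48,4],[50,0]]
[[17,14],[30,0],[48,4],[50,0]]
[[17,14],[30,0],[38,8],[41,0],[48,4],[50,0]]
[[4,6],[7,0],[17,14],[30,0],[38,8],[41,0],[48,4],[50,0]]
[[4,6],[7,0],[17,14],[21,19],[38,8],[41,0],[48,4],[50,0]]
[[4,6],[7,0],[17,14],[21,19],[38,8],[41,0],[48,4],[50,0]]
[[4,6],[7,0],[17,14],[21,19],[38,8],[41,0],[47,5],[49,4],[50,0]]
[[4,6],[7,0],[16,8],[17,14],[21,19],[38,8],[41,0],[47,5],[49,4],[50,0]]
[[4,6],[7,11],[17,14],[21,19],[38,8],[41,0],[47,5],[49,4],[50,0]]
[[4,6],[7,11],[17,14],[21,19],[38,8],[41,0],[47,5],[49,4],[50,0]]
[[4,6],[7,11],[17,14],[21,19],[38,8],[41,0],[47,5],[49,4],[50,0]]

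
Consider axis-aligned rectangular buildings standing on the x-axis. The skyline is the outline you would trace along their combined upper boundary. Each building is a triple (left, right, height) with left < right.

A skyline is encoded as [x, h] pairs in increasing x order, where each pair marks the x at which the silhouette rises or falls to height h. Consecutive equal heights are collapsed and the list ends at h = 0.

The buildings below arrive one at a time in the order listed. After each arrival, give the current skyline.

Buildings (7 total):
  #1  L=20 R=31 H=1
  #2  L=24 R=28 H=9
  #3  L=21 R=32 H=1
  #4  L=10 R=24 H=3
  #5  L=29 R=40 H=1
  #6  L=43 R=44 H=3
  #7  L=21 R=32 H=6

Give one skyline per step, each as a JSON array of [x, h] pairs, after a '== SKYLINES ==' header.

== SKYLINES ==
[[20,1],[31,0]]
[[20,1],[24,9],[28,1],[31,0]]
[[20,1],[24,9],[28,1],[32,0]]
[[10,3],[24,9],[28,1],[32,0]]
[[10,3],[24,9],[28,1],[40,0]]
[[10,3],[24,9],[28,1],[40,0],[43,3],[44,0]]
[[10,3],[21,6],[24,9],[28,6],[32,1],[40,0],[43,3],[44,0]]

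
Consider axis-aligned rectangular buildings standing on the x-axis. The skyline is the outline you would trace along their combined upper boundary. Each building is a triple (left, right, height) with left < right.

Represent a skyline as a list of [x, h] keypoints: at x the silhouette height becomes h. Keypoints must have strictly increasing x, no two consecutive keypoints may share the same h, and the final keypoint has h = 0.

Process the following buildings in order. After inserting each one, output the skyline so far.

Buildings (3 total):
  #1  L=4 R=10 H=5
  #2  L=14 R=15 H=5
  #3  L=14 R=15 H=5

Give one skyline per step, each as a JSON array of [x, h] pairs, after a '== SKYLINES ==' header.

== SKYLINES ==
[[4,5],[10,0]]
[[4,5],[10,0],[14,5],[15,0]]
[[4,5],[10,0],[14,5],[15,0]]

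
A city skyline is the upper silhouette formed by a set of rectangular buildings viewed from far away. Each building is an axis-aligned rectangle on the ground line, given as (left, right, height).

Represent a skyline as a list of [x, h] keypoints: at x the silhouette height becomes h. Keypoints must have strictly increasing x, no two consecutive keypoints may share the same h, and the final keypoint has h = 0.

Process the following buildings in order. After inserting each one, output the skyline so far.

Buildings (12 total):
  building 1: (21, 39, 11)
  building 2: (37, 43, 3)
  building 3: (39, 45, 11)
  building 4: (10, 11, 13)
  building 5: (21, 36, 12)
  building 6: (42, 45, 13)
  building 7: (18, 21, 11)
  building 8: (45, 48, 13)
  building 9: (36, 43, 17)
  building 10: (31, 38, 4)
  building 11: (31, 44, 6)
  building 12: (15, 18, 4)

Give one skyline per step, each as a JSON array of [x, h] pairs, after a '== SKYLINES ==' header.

== SKYLINES ==
[[21,11],[39,0]]
[[21,11],[39,3],[43,0]]
[[21,11],[45,0]]
[[10,13],[11,0],[21,11],[45,0]]
[[10,13],[11,0],[21,12],[36,11],[45,0]]
[[10,13],[11,0],[21,12],[36,11],[42,13],[45,0]]
[[10,13],[11,0],[18,11],[21,12],[36,11],[42,13],[45,0]]
[[10,13],[11,0],[18,11],[21,12],[36,11],[42,13],[48,0]]
[[10,13],[11,0],[18,11],[21,12],[36,17],[43,13],[48,0]]
[[10,13],[11,0],[18,11],[21,12],[36,17],[43,13],[48,0]]
[[10,13],[11,0],[18,11],[21,12],[36,17],[43,13],[48,0]]
[[10,13],[11,0],[15,4],[18,11],[21,12],[36,17],[43,13],[48,0]]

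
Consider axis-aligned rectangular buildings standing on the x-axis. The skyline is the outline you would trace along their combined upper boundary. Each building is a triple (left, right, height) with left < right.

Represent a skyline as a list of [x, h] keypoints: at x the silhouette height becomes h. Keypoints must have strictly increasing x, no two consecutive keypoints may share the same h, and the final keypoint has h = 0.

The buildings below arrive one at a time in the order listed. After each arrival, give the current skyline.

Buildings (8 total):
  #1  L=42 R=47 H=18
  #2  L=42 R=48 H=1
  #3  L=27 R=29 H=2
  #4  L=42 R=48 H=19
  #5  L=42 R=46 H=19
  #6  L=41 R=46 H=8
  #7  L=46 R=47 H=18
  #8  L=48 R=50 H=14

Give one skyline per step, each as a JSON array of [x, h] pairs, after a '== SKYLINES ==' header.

== SKYLINES ==
[[42,18],[47,0]]
[[42,18],[47,1],[48,0]]
[[27,2],[29,0],[42,18],[47,1],[48,0]]
[[27,2],[29,0],[42,19],[48,0]]
[[27,2],[29,0],[42,19],[48,0]]
[[27,2],[29,0],[41,8],[42,19],[48,0]]
[[27,2],[29,0],[41,8],[42,19],[48,0]]
[[27,2],[29,0],[41,8],[42,19],[48,14],[50,0]]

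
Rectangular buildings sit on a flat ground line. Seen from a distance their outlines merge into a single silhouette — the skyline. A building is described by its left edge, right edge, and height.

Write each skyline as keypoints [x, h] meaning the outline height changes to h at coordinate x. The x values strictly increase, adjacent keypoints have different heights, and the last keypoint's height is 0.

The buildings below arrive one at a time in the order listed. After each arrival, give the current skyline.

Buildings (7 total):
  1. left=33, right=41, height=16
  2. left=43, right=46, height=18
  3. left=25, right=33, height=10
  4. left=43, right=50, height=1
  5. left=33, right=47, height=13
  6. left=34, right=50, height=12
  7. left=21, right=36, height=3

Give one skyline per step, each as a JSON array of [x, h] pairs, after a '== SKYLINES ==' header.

== SKYLINES ==
[[33,16],[41,0]]
[[33,16],[41,0],[43,18],[46,0]]
[[25,10],[33,16],[41,0],[43,18],[46,0]]
[[25,10],[33,16],[41,0],[43,18],[46,1],[50,0]]
[[25,10],[33,16],[41,13],[43,18],[46,13],[47,1],[50,0]]
[[25,10],[33,16],[41,13],[43,18],[46,13],[47,12],[50,0]]
[[21,3],[25,10],[33,16],[41,13],[43,18],[46,13],[47,12],[50,0]]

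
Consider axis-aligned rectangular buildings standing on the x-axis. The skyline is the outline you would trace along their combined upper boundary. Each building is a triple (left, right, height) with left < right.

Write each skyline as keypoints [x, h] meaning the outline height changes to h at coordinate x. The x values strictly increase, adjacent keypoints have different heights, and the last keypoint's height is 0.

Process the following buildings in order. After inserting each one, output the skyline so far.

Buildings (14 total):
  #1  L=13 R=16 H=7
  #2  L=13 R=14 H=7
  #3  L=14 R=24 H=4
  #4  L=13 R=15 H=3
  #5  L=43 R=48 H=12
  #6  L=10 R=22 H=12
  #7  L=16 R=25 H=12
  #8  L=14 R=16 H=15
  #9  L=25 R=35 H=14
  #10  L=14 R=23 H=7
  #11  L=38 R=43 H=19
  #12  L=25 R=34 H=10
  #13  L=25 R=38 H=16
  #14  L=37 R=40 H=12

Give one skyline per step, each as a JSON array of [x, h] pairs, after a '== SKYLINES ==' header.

== SKYLINES ==
[[13,7],[16,0]]
[[13,7],[16,0]]
[[13,7],[16,4],[24,0]]
[[13,7],[16,4],[24,0]]
[[13,7],[16,4],[24,0],[43,12],[48,0]]
[[10,12],[22,4],[24,0],[43,12],[48,0]]
[[10,12],[25,0],[43,12],[48,0]]
[[10,12],[14,15],[16,12],[25,0],[43,12],[48,0]]
[[10,12],[14,15],[16,12],[25,14],[35,0],[43,12],[48,0]]
[[10,12],[14,15],[16,12],[25,14],[35,0],[43,12],[48,0]]
[[10,12],[14,15],[16,12],[25,14],[35,0],[38,19],[43,12],[48,0]]
[[10,12],[14,15],[16,12],[25,14],[35,0],[38,19],[43,12],[48,0]]
[[10,12],[14,15],[16,12],[25,16],[38,19],[43,12],[48,0]]
[[10,12],[14,15],[16,12],[25,16],[38,19],[43,12],[48,0]]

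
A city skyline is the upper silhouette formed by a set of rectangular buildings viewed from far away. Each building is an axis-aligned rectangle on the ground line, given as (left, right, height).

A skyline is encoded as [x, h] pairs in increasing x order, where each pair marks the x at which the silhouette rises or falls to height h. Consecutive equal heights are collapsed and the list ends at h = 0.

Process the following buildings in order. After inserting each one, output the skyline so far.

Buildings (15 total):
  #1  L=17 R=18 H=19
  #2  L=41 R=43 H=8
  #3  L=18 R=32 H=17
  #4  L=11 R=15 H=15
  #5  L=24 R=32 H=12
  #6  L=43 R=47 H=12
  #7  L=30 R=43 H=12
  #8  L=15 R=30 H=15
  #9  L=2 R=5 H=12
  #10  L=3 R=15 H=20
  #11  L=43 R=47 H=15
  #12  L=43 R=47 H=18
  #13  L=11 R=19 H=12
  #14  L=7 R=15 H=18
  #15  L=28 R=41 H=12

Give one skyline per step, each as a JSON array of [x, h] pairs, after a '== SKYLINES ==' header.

== SKYLINES ==
[[17,19],[18,0]]
[[17,19],[18,0],[41,8],[43,0]]
[[17,19],[18,17],[32,0],[41,8],[43,0]]
[[11,15],[15,0],[17,19],[18,17],[32,0],[41,8],[43,0]]
[[11,15],[15,0],[17,19],[18,17],[32,0],[41,8],[43,0]]
[[11,15],[15,0],[17,19],[18,17],[32,0],[41,8],[43,12],[47,0]]
[[11,15],[15,0],[17,19],[18,17],[32,12],[47,0]]
[[11,15],[17,19],[18,17],[32,12],[47,0]]
[[2,12],[5,0],[11,15],[17,19],[18,17],[32,12],[47,0]]
[[2,12],[3,20],[15,15],[17,19],[18,17],[32,12],[47,0]]
[[2,12],[3,20],[15,15],[17,19],[18,17],[32,12],[43,15],[47,0]]
[[2,12],[3,20],[15,15],[17,19],[18,17],[32,12],[43,18],[47,0]]
[[2,12],[3,20],[15,15],[17,19],[18,17],[32,12],[43,18],[47,0]]
[[2,12],[3,20],[15,15],[17,19],[18,17],[32,12],[43,18],[47,0]]
[[2,12],[3,20],[15,15],[17,19],[18,17],[32,12],[43,18],[47,0]]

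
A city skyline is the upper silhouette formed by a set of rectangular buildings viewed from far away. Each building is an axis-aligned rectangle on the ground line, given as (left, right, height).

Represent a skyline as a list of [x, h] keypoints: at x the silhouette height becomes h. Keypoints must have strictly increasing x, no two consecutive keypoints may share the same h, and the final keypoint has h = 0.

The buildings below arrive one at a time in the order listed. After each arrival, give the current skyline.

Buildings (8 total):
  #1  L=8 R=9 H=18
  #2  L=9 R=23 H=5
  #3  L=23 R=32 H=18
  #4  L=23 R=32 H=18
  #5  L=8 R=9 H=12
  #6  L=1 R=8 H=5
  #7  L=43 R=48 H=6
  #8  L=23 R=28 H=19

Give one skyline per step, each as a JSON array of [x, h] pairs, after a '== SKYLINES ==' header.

== SKYLINES ==
[[8,18],[9,0]]
[[8,18],[9,5],[23,0]]
[[8,18],[9,5],[23,18],[32,0]]
[[8,18],[9,5],[23,18],[32,0]]
[[8,18],[9,5],[23,18],[32,0]]
[[1,5],[8,18],[9,5],[23,18],[32,0]]
[[1,5],[8,18],[9,5],[23,18],[32,0],[43,6],[48,0]]
[[1,5],[8,18],[9,5],[23,19],[28,18],[32,0],[43,6],[48,0]]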